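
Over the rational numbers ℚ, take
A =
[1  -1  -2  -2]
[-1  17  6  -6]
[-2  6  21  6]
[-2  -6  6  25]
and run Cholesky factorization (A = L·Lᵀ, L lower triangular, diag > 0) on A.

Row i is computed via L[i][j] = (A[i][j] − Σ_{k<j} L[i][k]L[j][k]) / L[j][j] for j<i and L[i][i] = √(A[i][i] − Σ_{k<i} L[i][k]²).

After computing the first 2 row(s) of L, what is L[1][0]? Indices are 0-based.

L[1][0] = -1

Step 1: L[0][0] = √(1) = 1.
  L[1][0] = (-1) / L[0][0] = -1.
Step 2: L[1][1] = √(16) = 4.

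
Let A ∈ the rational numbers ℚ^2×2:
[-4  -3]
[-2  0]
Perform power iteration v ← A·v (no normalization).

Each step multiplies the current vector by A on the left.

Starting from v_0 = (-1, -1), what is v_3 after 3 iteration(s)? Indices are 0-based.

v_0 = (-1, -1).
v_1 = A·v_0 = (7, 2).
v_2 = A·v_1 = (-34, -14).
v_3 = A·v_2 = (178, 68).

v_3 = (178, 68)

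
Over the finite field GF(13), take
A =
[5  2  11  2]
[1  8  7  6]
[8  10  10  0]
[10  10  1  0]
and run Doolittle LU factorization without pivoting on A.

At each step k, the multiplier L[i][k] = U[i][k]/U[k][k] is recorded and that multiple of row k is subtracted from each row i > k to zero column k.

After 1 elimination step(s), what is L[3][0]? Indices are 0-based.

L[3][0] = 2

k=0: U[0][0]=5
  eliminate (1,0): mult=8, new row 1: (0, 5, 10, 3); set L[1][0]=8
  eliminate (2,0): mult=12, new row 2: (0, 12, 8, 2); set L[2][0]=12
  eliminate (3,0): mult=2, new row 3: (0, 6, 5, 9); set L[3][0]=2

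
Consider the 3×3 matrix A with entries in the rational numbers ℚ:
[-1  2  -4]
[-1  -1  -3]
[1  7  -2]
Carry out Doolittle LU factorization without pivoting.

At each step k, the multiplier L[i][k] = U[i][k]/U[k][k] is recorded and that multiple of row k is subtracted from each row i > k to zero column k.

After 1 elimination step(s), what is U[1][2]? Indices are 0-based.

U[1][2] = 1

[col 0] pivot -1
  R1 -= 1*R0 → (0, -3, 1)  (L[1][0] := 1)
  R2 -= -1*R0 → (0, 9, -6)  (L[2][0] := -1)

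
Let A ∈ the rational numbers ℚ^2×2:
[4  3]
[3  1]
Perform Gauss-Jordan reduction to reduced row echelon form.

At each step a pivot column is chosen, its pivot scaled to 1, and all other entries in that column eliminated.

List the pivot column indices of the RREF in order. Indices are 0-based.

pivot columns: 0, 1

step 1: normalize row 0 (÷4) = (1, 3/4)
  row 1: subtract 3×row0 = (0, -5/4)
step 2: normalize row 1 (÷-5/4) = (0, 1)
  row 0: subtract 3/4×row1 = (1, 0)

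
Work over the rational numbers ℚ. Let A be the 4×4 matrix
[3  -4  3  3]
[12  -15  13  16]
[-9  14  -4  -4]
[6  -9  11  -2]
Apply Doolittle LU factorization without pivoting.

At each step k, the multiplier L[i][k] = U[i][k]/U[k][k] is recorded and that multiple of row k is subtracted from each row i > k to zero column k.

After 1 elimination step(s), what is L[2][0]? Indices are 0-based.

Step 1: pivot at (0,0) is 3.
  row1 ← row1 − (4)·row0  ⇒  L[1][0]=4, U row1=(0, 1, 1, 4)
  row2 ← row2 − (-3)·row0  ⇒  L[2][0]=-3, U row2=(0, 2, 5, 5)
  row3 ← row3 − (2)·row0  ⇒  L[3][0]=2, U row3=(0, -1, 5, -8)

L[2][0] = -3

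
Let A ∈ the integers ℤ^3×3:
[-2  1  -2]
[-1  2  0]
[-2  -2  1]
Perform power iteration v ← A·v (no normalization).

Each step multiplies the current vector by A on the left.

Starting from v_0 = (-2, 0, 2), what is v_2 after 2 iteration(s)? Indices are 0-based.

v_2 = (-10, 4, 2)

v_0 = (-2, 0, 2).
v_1 = A·v_0 = (0, 2, 6).
v_2 = A·v_1 = (-10, 4, 2).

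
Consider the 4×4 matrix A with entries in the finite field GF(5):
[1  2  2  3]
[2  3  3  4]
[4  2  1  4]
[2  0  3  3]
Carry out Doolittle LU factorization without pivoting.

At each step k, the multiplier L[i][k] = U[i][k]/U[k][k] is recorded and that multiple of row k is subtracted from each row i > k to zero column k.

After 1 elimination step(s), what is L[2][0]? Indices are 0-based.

L[2][0] = 4

[col 0] pivot 1
  R1 -= 2*R0 → (0, 4, 4, 3)  (L[1][0] := 2)
  R2 -= 4*R0 → (0, 4, 3, 2)  (L[2][0] := 4)
  R3 -= 2*R0 → (0, 1, 4, 2)  (L[3][0] := 2)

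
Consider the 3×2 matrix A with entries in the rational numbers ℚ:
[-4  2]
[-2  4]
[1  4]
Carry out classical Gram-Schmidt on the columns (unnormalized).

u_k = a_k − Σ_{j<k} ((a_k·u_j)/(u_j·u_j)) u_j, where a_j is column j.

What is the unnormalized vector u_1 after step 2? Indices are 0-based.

Step 1: u_0 = a_0 = (-4, -2, 1).
Step 2: u_1 = a_1 − (-4/7)·u_0 = (-2/7, 20/7, 32/7).

u_1 = (-2/7, 20/7, 32/7)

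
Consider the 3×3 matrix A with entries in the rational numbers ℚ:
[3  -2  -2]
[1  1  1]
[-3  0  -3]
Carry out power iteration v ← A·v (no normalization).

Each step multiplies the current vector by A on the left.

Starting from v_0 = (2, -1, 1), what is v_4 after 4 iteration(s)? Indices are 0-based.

v_4 = (406, -3, 129)

v_0 = (2, -1, 1).
v_1 = A·v_0 = (6, 2, -9).
v_2 = A·v_1 = (32, -1, 9).
v_3 = A·v_2 = (80, 40, -123).
v_4 = A·v_3 = (406, -3, 129).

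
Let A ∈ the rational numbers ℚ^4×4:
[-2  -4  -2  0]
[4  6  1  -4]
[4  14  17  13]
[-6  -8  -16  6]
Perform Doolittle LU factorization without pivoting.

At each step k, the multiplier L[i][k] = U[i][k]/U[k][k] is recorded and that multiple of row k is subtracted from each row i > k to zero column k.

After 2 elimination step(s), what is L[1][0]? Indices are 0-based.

k=0: U[0][0]=-2
  eliminate (1,0): mult=-2, new row 1: (0, -2, -3, -4); set L[1][0]=-2
  eliminate (2,0): mult=-2, new row 2: (0, 6, 13, 13); set L[2][0]=-2
  eliminate (3,0): mult=3, new row 3: (0, 4, -10, 6); set L[3][0]=3
k=1: U[1][1]=-2
  eliminate (2,1): mult=-3, new row 2: (0, 0, 4, 1); set L[2][1]=-3
  eliminate (3,1): mult=-2, new row 3: (0, 0, -16, -2); set L[3][1]=-2

L[1][0] = -2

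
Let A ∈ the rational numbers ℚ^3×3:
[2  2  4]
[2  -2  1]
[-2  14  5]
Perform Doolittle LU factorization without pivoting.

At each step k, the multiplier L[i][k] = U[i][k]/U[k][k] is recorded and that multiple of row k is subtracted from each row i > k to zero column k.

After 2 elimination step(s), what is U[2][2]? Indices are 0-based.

U[2][2] = -3

[col 0] pivot 2
  R1 -= 1*R0 → (0, -4, -3)  (L[1][0] := 1)
  R2 -= -1*R0 → (0, 16, 9)  (L[2][0] := -1)
[col 1] pivot -4
  R2 -= -4*R1 → (0, 0, -3)  (L[2][1] := -4)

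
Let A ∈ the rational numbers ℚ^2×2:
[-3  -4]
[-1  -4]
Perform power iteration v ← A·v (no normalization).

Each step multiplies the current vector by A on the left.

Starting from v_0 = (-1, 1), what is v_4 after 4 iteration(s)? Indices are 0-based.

v_4 = (559, 365)

v_0 = (-1, 1).
v_1 = A·v_0 = (-1, -3).
v_2 = A·v_1 = (15, 13).
v_3 = A·v_2 = (-97, -67).
v_4 = A·v_3 = (559, 365).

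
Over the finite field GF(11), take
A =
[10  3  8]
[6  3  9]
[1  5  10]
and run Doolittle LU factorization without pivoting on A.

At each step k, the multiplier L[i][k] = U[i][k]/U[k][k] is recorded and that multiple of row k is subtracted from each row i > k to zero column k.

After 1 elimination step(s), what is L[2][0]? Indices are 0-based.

L[2][0] = 10

[col 0] pivot 10
  R1 -= 5*R0 → (0, 10, 2)  (L[1][0] := 5)
  R2 -= 10*R0 → (0, 8, 7)  (L[2][0] := 10)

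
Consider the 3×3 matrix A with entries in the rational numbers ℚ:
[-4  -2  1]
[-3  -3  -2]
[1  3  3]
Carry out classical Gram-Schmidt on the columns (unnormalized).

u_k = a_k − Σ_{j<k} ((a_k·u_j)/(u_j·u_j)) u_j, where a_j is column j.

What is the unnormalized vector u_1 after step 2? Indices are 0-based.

u_1 = (14/13, -9/13, 29/13)

Step 1: u_0 = a_0 = (-4, -3, 1).
Step 2: u_1 = a_1 − (10/13)·u_0 = (14/13, -9/13, 29/13).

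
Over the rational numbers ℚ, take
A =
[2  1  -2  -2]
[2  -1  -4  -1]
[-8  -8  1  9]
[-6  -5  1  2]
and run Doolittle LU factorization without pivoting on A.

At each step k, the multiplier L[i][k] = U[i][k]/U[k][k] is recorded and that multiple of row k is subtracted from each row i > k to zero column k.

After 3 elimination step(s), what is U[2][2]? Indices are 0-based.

Step 1: pivot at (0,0) is 2.
  row1 ← row1 − (1)·row0  ⇒  L[1][0]=1, U row1=(0, -2, -2, 1)
  row2 ← row2 − (-4)·row0  ⇒  L[2][0]=-4, U row2=(0, -4, -7, 1)
  row3 ← row3 − (-3)·row0  ⇒  L[3][0]=-3, U row3=(0, -2, -5, -4)
Step 2: pivot at (1,1) is -2.
  row2 ← row2 − (2)·row1  ⇒  L[2][1]=2, U row2=(0, 0, -3, -1)
  row3 ← row3 − (1)·row1  ⇒  L[3][1]=1, U row3=(0, 0, -3, -5)
Step 3: pivot at (2,2) is -3.
  row3 ← row3 − (1)·row2  ⇒  L[3][2]=1, U row3=(0, 0, 0, -4)

U[2][2] = -3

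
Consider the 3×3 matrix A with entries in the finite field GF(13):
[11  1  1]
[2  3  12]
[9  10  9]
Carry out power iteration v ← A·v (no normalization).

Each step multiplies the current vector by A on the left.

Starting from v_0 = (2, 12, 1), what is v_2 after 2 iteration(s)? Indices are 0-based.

v_2 = (12, 1, 0)

v_0 = (2, 12, 1).
v_1 = A·v_0 = (9, 0, 4).
v_2 = A·v_1 = (12, 1, 0).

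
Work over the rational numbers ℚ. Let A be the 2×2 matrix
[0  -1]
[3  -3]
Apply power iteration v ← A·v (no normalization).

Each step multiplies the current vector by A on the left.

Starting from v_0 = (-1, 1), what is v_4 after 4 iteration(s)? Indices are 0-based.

v_4 = (27, 36)

v_0 = (-1, 1).
v_1 = A·v_0 = (-1, -6).
v_2 = A·v_1 = (6, 15).
v_3 = A·v_2 = (-15, -27).
v_4 = A·v_3 = (27, 36).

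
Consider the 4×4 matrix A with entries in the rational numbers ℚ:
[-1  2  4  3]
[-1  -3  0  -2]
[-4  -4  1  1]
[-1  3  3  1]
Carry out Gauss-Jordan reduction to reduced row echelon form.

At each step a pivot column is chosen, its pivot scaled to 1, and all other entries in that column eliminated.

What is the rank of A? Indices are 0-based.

[1] R0 /= -1  ⇒  (1, -2, -4, -3)
     R1 -= -1·R0  ⇒  (0, -5, -4, -5)
     R2 -= -4·R0  ⇒  (0, -12, -15, -11)
     R3 -= -1·R0  ⇒  (0, 1, -1, -2)
[2] R1 /= -5  ⇒  (0, 1, 4/5, 1)
     R0 -= -2·R1  ⇒  (1, 0, -12/5, -1)
     R2 -= -12·R1  ⇒  (0, 0, -27/5, 1)
     R3 -= 1·R1  ⇒  (0, 0, -9/5, -3)
[3] R2 /= -27/5  ⇒  (0, 0, 1, -5/27)
     R0 -= -12/5·R2  ⇒  (1, 0, 0, -13/9)
     R1 -= 4/5·R2  ⇒  (0, 1, 0, 31/27)
     R3 -= -9/5·R2  ⇒  (0, 0, 0, -10/3)
[4] R3 /= -10/3  ⇒  (0, 0, 0, 1)
     R0 -= -13/9·R3  ⇒  (1, 0, 0, 0)
     R1 -= 31/27·R3  ⇒  (0, 1, 0, 0)
     R2 -= -5/27·R3  ⇒  (0, 0, 1, 0)

rank = 4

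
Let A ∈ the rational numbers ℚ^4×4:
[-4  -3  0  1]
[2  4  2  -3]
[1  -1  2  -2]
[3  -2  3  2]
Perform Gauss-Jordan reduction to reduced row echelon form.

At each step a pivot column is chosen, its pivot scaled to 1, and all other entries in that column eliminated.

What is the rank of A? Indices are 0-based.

rank = 4

pivot(0,0)=-4: scale R0 → (1, 3/4, 0, -1/4)
  clear (1,0): R1 −= (2)R0 → (0, 5/2, 2, -5/2)
  clear (2,0): R2 −= (1)R0 → (0, -7/4, 2, -7/4)
  clear (3,0): R3 −= (3)R0 → (0, -17/4, 3, 11/4)
pivot(1,1)=5/2: scale R1 → (0, 1, 4/5, -1)
  clear (0,1): R0 −= (3/4)R1 → (1, 0, -3/5, 1/2)
  clear (2,1): R2 −= (-7/4)R1 → (0, 0, 17/5, -7/2)
  clear (3,1): R3 −= (-17/4)R1 → (0, 0, 32/5, -3/2)
pivot(2,2)=17/5: scale R2 → (0, 0, 1, -35/34)
  clear (0,2): R0 −= (-3/5)R2 → (1, 0, 0, -2/17)
  clear (1,2): R1 −= (4/5)R2 → (0, 1, 0, -3/17)
  clear (3,2): R3 −= (32/5)R2 → (0, 0, 0, 173/34)
pivot(3,3)=173/34: scale R3 → (0, 0, 0, 1)
  clear (0,3): R0 −= (-2/17)R3 → (1, 0, 0, 0)
  clear (1,3): R1 −= (-3/17)R3 → (0, 1, 0, 0)
  clear (2,3): R2 −= (-35/34)R3 → (0, 0, 1, 0)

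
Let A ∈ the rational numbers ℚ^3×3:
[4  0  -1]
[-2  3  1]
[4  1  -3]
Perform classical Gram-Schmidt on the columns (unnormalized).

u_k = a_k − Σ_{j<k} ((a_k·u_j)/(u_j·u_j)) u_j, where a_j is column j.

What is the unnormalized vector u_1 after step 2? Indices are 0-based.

Step 1: u_0 = a_0 = (4, -2, 4).
Step 2: u_1 = a_1 − (-1/18)·u_0 = (2/9, 26/9, 11/9).

u_1 = (2/9, 26/9, 11/9)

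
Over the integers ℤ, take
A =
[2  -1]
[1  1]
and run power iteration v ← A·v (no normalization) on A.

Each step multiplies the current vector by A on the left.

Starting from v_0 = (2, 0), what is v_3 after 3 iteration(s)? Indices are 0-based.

v_3 = (6, 12)

v_0 = (2, 0).
v_1 = A·v_0 = (4, 2).
v_2 = A·v_1 = (6, 6).
v_3 = A·v_2 = (6, 12).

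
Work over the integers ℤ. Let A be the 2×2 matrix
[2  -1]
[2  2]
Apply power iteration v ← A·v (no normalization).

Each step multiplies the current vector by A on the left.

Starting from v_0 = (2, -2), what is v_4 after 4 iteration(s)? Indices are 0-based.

v_0 = (2, -2).
v_1 = A·v_0 = (6, 0).
v_2 = A·v_1 = (12, 12).
v_3 = A·v_2 = (12, 48).
v_4 = A·v_3 = (-24, 120).

v_4 = (-24, 120)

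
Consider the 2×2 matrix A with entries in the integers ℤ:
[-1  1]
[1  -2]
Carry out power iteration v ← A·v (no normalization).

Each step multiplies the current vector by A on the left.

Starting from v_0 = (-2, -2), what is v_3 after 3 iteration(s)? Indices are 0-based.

v_3 = (-6, 10)

v_0 = (-2, -2).
v_1 = A·v_0 = (0, 2).
v_2 = A·v_1 = (2, -4).
v_3 = A·v_2 = (-6, 10).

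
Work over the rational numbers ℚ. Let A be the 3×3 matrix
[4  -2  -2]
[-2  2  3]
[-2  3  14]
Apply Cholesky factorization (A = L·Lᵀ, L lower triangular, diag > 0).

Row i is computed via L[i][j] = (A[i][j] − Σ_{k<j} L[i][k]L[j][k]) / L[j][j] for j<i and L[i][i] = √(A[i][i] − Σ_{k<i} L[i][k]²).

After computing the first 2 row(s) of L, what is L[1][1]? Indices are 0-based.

Step 1: L[0][0] = √(4) = 2.
  L[1][0] = (-2) / L[0][0] = -1.
Step 2: L[1][1] = √(1) = 1.

L[1][1] = 1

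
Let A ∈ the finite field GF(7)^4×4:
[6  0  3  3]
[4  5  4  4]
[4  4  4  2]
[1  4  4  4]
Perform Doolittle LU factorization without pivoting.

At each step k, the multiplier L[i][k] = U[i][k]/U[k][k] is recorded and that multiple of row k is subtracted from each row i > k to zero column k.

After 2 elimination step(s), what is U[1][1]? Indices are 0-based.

Step 1: pivot at (0,0) is 6.
  row1 ← row1 − (3)·row0  ⇒  L[1][0]=3, U row1=(0, 5, 2, 2)
  row2 ← row2 − (3)·row0  ⇒  L[2][0]=3, U row2=(0, 4, 2, 0)
  row3 ← row3 − (6)·row0  ⇒  L[3][0]=6, U row3=(0, 4, 0, 0)
Step 2: pivot at (1,1) is 5.
  row2 ← row2 − (5)·row1  ⇒  L[2][1]=5, U row2=(0, 0, 6, 4)
  row3 ← row3 − (5)·row1  ⇒  L[3][1]=5, U row3=(0, 0, 4, 4)

U[1][1] = 5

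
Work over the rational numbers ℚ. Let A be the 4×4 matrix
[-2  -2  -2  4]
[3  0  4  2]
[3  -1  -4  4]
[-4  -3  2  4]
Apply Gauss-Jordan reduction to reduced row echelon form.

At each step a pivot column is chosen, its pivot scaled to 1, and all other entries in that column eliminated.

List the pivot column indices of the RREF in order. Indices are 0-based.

pivot columns: 0, 1, 2, 3

step 1: normalize row 0 (÷-2) = (1, 1, 1, -2)
  row 1: subtract 3×row0 = (0, -3, 1, 8)
  row 2: subtract 3×row0 = (0, -4, -7, 10)
  row 3: subtract -4×row0 = (0, 1, 6, -4)
step 2: normalize row 1 (÷-3) = (0, 1, -1/3, -8/3)
  row 0: subtract 1×row1 = (1, 0, 4/3, 2/3)
  row 2: subtract -4×row1 = (0, 0, -25/3, -2/3)
  row 3: subtract 1×row1 = (0, 0, 19/3, -4/3)
step 3: normalize row 2 (÷-25/3) = (0, 0, 1, 2/25)
  row 0: subtract 4/3×row2 = (1, 0, 0, 14/25)
  row 1: subtract -1/3×row2 = (0, 1, 0, -66/25)
  row 3: subtract 19/3×row2 = (0, 0, 0, -46/25)
step 4: normalize row 3 (÷-46/25) = (0, 0, 0, 1)
  row 0: subtract 14/25×row3 = (1, 0, 0, 0)
  row 1: subtract -66/25×row3 = (0, 1, 0, 0)
  row 2: subtract 2/25×row3 = (0, 0, 1, 0)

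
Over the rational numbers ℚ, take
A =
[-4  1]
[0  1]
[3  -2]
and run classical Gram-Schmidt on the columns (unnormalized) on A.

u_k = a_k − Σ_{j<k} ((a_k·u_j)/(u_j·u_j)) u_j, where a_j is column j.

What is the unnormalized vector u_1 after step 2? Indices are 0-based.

u_1 = (-3/5, 1, -4/5)

Step 1: u_0 = a_0 = (-4, 0, 3).
Step 2: u_1 = a_1 − (-2/5)·u_0 = (-3/5, 1, -4/5).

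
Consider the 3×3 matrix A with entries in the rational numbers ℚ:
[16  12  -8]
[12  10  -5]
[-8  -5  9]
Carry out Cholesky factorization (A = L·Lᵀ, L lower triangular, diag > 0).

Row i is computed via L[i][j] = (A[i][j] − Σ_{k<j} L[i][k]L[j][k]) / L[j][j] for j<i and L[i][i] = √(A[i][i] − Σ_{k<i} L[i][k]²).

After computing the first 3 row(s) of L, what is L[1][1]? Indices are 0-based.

Step 1: L[0][0] = √(16) = 4.
  L[1][0] = (12) / L[0][0] = 3.
Step 2: L[1][1] = √(1) = 1.
  L[2][0] = (-8) / L[0][0] = -2.
  L[2][1] = (1) / L[1][1] = 1.
Step 3: L[2][2] = √(4) = 2.

L[1][1] = 1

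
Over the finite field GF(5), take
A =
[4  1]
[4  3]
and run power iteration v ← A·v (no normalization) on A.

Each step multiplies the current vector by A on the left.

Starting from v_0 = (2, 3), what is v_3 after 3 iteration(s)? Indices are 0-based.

v_0 = (2, 3).
v_1 = A·v_0 = (1, 2).
v_2 = A·v_1 = (1, 0).
v_3 = A·v_2 = (4, 4).

v_3 = (4, 4)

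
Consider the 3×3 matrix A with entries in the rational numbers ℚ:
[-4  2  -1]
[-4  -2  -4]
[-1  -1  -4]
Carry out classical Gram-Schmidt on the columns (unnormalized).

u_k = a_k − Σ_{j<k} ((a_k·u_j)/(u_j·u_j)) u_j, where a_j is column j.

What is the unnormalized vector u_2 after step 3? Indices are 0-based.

Step 1: u_0 = a_0 = (-4, -4, -1).
Step 2: u_1 = a_1 − (1/33)·u_0 = (70/33, -62/33, -32/33).
Step 3: u_2 = a_2 − (8/11)·u_0 − (153/148)·u_1 = (-21/74, 63/74, -84/37).

u_2 = (-21/74, 63/74, -84/37)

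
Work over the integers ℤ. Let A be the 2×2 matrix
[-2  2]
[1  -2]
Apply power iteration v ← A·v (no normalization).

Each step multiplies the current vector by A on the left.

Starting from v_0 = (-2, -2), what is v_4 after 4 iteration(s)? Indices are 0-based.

v_0 = (-2, -2).
v_1 = A·v_0 = (0, 2).
v_2 = A·v_1 = (4, -4).
v_3 = A·v_2 = (-16, 12).
v_4 = A·v_3 = (56, -40).

v_4 = (56, -40)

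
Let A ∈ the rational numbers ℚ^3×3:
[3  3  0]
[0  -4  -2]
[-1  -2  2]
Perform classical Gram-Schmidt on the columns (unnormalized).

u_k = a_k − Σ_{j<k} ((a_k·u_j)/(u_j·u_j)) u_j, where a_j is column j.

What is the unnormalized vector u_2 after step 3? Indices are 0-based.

Step 1: u_0 = a_0 = (3, 0, -1).
Step 2: u_1 = a_1 − (11/10)·u_0 = (-3/10, -4, -9/10).
Step 3: u_2 = a_2 − (-1/5)·u_0 − (62/169)·u_1 = (120/169, -90/169, 360/169).

u_2 = (120/169, -90/169, 360/169)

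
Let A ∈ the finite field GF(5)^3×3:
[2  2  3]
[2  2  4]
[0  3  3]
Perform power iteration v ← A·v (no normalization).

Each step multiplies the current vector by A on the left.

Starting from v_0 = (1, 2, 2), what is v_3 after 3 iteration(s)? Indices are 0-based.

v_3 = (0, 3, 4)

v_0 = (1, 2, 2).
v_1 = A·v_0 = (2, 4, 2).
v_2 = A·v_1 = (3, 0, 3).
v_3 = A·v_2 = (0, 3, 4).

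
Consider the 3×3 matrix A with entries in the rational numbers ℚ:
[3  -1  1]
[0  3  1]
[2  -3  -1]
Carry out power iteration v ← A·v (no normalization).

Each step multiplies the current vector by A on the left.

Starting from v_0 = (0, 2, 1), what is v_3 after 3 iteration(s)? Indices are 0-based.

v_3 = (-81, 26, -60)

v_0 = (0, 2, 1).
v_1 = A·v_0 = (-1, 7, -7).
v_2 = A·v_1 = (-17, 14, -16).
v_3 = A·v_2 = (-81, 26, -60).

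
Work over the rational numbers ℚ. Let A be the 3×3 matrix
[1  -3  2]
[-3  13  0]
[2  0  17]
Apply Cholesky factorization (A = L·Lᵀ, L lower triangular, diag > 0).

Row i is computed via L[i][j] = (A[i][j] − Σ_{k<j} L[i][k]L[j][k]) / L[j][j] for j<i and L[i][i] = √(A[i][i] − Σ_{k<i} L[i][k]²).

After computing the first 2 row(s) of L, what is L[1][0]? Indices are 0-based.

Step 1: L[0][0] = √(1) = 1.
  L[1][0] = (-3) / L[0][0] = -3.
Step 2: L[1][1] = √(4) = 2.

L[1][0] = -3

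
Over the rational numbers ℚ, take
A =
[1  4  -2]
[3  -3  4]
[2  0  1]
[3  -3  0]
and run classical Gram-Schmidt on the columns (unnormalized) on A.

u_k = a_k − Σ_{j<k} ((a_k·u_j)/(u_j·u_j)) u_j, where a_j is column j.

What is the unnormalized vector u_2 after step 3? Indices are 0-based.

Step 1: u_0 = a_0 = (1, 3, 2, 3).
Step 2: u_1 = a_1 − (-14/23)·u_0 = (106/23, -27/23, 28/23, -27/23).
Step 3: u_2 = a_2 − (12/23)·u_0 − (-146/293)·u_1 = (-66/293, 542/293, 165/293, -630/293).

u_2 = (-66/293, 542/293, 165/293, -630/293)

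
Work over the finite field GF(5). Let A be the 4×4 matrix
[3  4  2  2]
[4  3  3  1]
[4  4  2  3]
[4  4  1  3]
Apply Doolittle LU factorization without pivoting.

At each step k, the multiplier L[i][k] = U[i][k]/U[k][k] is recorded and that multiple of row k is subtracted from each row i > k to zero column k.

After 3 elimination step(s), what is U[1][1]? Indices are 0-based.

k=0: U[0][0]=3
  eliminate (1,0): mult=3, new row 1: (0, 1, 2, 0); set L[1][0]=3
  eliminate (2,0): mult=3, new row 2: (0, 2, 1, 2); set L[2][0]=3
  eliminate (3,0): mult=3, new row 3: (0, 2, 0, 2); set L[3][0]=3
k=1: U[1][1]=1
  eliminate (2,1): mult=2, new row 2: (0, 0, 2, 2); set L[2][1]=2
  eliminate (3,1): mult=2, new row 3: (0, 0, 1, 2); set L[3][1]=2
k=2: U[2][2]=2
  eliminate (3,2): mult=3, new row 3: (0, 0, 0, 1); set L[3][2]=3

U[1][1] = 1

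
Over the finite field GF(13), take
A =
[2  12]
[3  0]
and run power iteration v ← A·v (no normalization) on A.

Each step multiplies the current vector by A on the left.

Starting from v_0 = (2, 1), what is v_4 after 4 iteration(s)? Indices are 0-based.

v_0 = (2, 1).
v_1 = A·v_0 = (3, 6).
v_2 = A·v_1 = (0, 9).
v_3 = A·v_2 = (4, 0).
v_4 = A·v_3 = (8, 12).

v_4 = (8, 12)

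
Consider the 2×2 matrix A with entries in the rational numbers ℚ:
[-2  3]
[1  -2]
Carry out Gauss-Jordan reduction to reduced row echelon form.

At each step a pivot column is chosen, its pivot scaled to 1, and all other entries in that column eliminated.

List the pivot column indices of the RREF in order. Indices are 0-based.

pivot columns: 0, 1

pivot(0,0)=-2: scale R0 → (1, -3/2)
  clear (1,0): R1 −= (1)R0 → (0, -1/2)
pivot(1,1)=-1/2: scale R1 → (0, 1)
  clear (0,1): R0 −= (-3/2)R1 → (1, 0)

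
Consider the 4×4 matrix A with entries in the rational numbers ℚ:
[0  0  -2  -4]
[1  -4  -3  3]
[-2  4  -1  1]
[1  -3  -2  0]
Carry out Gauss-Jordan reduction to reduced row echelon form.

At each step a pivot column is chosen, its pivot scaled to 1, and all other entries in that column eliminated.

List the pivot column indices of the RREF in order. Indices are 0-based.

step 1: exchange rows 0,1
step 1: normalize row 0 (÷1) = (1, -4, -3, 3)
  row 2: subtract -2×row0 = (0, -4, -7, 7)
  row 3: subtract 1×row0 = (0, 1, 1, -3)
step 2: exchange rows 1,2
step 2: normalize row 1 (÷-4) = (0, 1, 7/4, -7/4)
  row 0: subtract -4×row1 = (1, 0, 4, -4)
  row 3: subtract 1×row1 = (0, 0, -3/4, -5/4)
step 3: normalize row 2 (÷-2) = (0, 0, 1, 2)
  row 0: subtract 4×row2 = (1, 0, 0, -12)
  row 1: subtract 7/4×row2 = (0, 1, 0, -21/4)
  row 3: subtract -3/4×row2 = (0, 0, 0, 1/4)
step 4: normalize row 3 (÷1/4) = (0, 0, 0, 1)
  row 0: subtract -12×row3 = (1, 0, 0, 0)
  row 1: subtract -21/4×row3 = (0, 1, 0, 0)
  row 2: subtract 2×row3 = (0, 0, 1, 0)

pivot columns: 0, 1, 2, 3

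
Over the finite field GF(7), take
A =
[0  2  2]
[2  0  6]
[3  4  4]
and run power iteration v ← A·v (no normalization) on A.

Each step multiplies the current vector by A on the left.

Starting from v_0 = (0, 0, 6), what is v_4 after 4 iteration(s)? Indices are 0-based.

v_4 = (0, 4, 4)

v_0 = (0, 0, 6).
v_1 = A·v_0 = (5, 1, 3).
v_2 = A·v_1 = (1, 0, 3).
v_3 = A·v_2 = (6, 6, 1).
v_4 = A·v_3 = (0, 4, 4).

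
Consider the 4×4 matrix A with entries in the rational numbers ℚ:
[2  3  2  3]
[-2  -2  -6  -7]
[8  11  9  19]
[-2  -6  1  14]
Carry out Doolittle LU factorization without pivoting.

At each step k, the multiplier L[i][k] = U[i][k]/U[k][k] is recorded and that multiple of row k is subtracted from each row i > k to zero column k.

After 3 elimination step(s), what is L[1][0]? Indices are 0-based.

Step 1: pivot at (0,0) is 2.
  row1 ← row1 − (-1)·row0  ⇒  L[1][0]=-1, U row1=(0, 1, -4, -4)
  row2 ← row2 − (4)·row0  ⇒  L[2][0]=4, U row2=(0, -1, 1, 7)
  row3 ← row3 − (-1)·row0  ⇒  L[3][0]=-1, U row3=(0, -3, 3, 17)
Step 2: pivot at (1,1) is 1.
  row2 ← row2 − (-1)·row1  ⇒  L[2][1]=-1, U row2=(0, 0, -3, 3)
  row3 ← row3 − (-3)·row1  ⇒  L[3][1]=-3, U row3=(0, 0, -9, 5)
Step 3: pivot at (2,2) is -3.
  row3 ← row3 − (3)·row2  ⇒  L[3][2]=3, U row3=(0, 0, 0, -4)

L[1][0] = -1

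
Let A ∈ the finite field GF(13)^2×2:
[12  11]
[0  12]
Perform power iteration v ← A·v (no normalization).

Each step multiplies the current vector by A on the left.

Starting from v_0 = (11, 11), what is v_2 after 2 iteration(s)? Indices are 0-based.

v_2 = (3, 11)

v_0 = (11, 11).
v_1 = A·v_0 = (6, 2).
v_2 = A·v_1 = (3, 11).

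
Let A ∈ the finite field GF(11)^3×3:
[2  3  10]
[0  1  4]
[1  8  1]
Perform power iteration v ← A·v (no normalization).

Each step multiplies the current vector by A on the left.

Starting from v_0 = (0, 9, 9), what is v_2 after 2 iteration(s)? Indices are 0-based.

v_2 = (2, 6, 8)

v_0 = (0, 9, 9).
v_1 = A·v_0 = (7, 1, 4).
v_2 = A·v_1 = (2, 6, 8).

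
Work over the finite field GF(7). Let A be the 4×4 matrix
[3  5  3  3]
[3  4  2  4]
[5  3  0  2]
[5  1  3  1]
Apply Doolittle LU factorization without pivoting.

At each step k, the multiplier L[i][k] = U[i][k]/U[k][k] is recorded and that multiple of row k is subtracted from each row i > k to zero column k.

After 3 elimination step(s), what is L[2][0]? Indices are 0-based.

[col 0] pivot 3
  R1 -= 1*R0 → (0, 6, 6, 1)  (L[1][0] := 1)
  R2 -= 4*R0 → (0, 4, 2, 4)  (L[2][0] := 4)
  R3 -= 4*R0 → (0, 2, 5, 3)  (L[3][0] := 4)
[col 1] pivot 6
  R2 -= 3*R1 → (0, 0, 5, 1)  (L[2][1] := 3)
  R3 -= 5*R1 → (0, 0, 3, 5)  (L[3][1] := 5)
[col 2] pivot 5
  R3 -= 2*R2 → (0, 0, 0, 3)  (L[3][2] := 2)

L[2][0] = 4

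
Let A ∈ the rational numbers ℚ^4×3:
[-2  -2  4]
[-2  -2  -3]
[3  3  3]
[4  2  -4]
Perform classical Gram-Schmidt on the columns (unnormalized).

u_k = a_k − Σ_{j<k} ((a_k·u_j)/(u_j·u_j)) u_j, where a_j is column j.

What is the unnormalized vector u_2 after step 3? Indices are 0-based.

u_2 = (82/17, -37/17, 30/17, 0)

Step 1: u_0 = a_0 = (-2, -2, 3, 4).
Step 2: u_1 = a_1 − (25/33)·u_0 = (-16/33, -16/33, 8/11, -34/33).
Step 3: u_2 = a_2 − (-3/11)·u_0 − (48/17)·u_1 = (82/17, -37/17, 30/17, 0).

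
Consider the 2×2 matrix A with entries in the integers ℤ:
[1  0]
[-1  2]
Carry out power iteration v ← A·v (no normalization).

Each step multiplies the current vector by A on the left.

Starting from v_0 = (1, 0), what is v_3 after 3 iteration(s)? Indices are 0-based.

v_3 = (1, -7)

v_0 = (1, 0).
v_1 = A·v_0 = (1, -1).
v_2 = A·v_1 = (1, -3).
v_3 = A·v_2 = (1, -7).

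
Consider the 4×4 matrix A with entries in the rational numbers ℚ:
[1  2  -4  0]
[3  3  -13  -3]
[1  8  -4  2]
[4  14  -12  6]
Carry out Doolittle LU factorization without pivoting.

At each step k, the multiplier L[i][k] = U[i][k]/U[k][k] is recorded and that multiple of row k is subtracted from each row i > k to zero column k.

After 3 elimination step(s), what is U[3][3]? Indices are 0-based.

U[3][3] = -4

k=0: U[0][0]=1
  eliminate (1,0): mult=3, new row 1: (0, -3, -1, -3); set L[1][0]=3
  eliminate (2,0): mult=1, new row 2: (0, 6, 0, 2); set L[2][0]=1
  eliminate (3,0): mult=4, new row 3: (0, 6, 4, 6); set L[3][0]=4
k=1: U[1][1]=-3
  eliminate (2,1): mult=-2, new row 2: (0, 0, -2, -4); set L[2][1]=-2
  eliminate (3,1): mult=-2, new row 3: (0, 0, 2, 0); set L[3][1]=-2
k=2: U[2][2]=-2
  eliminate (3,2): mult=-1, new row 3: (0, 0, 0, -4); set L[3][2]=-1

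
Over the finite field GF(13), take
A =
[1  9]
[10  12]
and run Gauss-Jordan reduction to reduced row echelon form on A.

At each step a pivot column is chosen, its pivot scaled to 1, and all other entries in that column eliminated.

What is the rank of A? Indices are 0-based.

[1] R0 /= 1  ⇒  (1, 9)
     R1 -= 10·R0  ⇒  (0, 0)
column 1 empty below row 1

rank = 1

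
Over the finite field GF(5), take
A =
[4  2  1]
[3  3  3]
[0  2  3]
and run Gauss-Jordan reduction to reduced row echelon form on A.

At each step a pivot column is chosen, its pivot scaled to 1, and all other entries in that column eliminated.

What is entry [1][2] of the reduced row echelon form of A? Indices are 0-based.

M[1][2] = 4

pivot(0,0)=4: scale R0 → (1, 3, 4)
  clear (1,0): R1 −= (3)R0 → (0, 4, 1)
pivot(1,1)=4: scale R1 → (0, 1, 4)
  clear (0,1): R0 −= (3)R1 → (1, 0, 2)
  clear (2,1): R2 −= (2)R1 → (0, 0, 0)
col 2: no nonzero at/below row 2; advance.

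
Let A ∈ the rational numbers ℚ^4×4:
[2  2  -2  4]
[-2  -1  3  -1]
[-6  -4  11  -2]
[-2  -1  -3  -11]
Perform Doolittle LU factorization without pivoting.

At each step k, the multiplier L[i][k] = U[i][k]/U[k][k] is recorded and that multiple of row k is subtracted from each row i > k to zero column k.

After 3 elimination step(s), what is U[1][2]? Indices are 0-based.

[col 0] pivot 2
  R1 -= -1*R0 → (0, 1, 1, 3)  (L[1][0] := -1)
  R2 -= -3*R0 → (0, 2, 5, 10)  (L[2][0] := -3)
  R3 -= -1*R0 → (0, 1, -5, -7)  (L[3][0] := -1)
[col 1] pivot 1
  R2 -= 2*R1 → (0, 0, 3, 4)  (L[2][1] := 2)
  R3 -= 1*R1 → (0, 0, -6, -10)  (L[3][1] := 1)
[col 2] pivot 3
  R3 -= -2*R2 → (0, 0, 0, -2)  (L[3][2] := -2)

U[1][2] = 1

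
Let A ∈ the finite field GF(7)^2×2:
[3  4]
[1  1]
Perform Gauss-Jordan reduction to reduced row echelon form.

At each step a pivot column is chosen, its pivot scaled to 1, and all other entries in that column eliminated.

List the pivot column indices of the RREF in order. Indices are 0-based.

[1] R0 /= 3  ⇒  (1, 6)
     R1 -= 1·R0  ⇒  (0, 2)
[2] R1 /= 2  ⇒  (0, 1)
     R0 -= 6·R1  ⇒  (1, 0)

pivot columns: 0, 1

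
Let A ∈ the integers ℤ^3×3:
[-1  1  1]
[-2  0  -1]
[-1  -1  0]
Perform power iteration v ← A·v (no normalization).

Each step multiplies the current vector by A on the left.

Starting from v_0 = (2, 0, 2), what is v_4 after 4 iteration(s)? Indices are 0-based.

v_4 = (0, -38, -26)

v_0 = (2, 0, 2).
v_1 = A·v_0 = (0, -6, -2).
v_2 = A·v_1 = (-8, 2, 6).
v_3 = A·v_2 = (16, 10, 6).
v_4 = A·v_3 = (0, -38, -26).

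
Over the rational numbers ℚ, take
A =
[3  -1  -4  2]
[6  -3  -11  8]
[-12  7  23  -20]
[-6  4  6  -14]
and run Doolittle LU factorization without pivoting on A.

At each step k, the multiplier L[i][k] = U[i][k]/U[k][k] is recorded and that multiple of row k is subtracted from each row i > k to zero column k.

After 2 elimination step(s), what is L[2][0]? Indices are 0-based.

k=0: U[0][0]=3
  eliminate (1,0): mult=2, new row 1: (0, -1, -3, 4); set L[1][0]=2
  eliminate (2,0): mult=-4, new row 2: (0, 3, 7, -12); set L[2][0]=-4
  eliminate (3,0): mult=-2, new row 3: (0, 2, -2, -10); set L[3][0]=-2
k=1: U[1][1]=-1
  eliminate (2,1): mult=-3, new row 2: (0, 0, -2, 0); set L[2][1]=-3
  eliminate (3,1): mult=-2, new row 3: (0, 0, -8, -2); set L[3][1]=-2

L[2][0] = -4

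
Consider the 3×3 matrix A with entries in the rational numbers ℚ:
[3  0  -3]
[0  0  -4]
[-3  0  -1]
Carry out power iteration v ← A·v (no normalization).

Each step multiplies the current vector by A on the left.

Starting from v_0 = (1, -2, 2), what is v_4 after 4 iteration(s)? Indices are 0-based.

v_4 = (24, 128, 104)

v_0 = (1, -2, 2).
v_1 = A·v_0 = (-3, -8, -5).
v_2 = A·v_1 = (6, 20, 14).
v_3 = A·v_2 = (-24, -56, -32).
v_4 = A·v_3 = (24, 128, 104).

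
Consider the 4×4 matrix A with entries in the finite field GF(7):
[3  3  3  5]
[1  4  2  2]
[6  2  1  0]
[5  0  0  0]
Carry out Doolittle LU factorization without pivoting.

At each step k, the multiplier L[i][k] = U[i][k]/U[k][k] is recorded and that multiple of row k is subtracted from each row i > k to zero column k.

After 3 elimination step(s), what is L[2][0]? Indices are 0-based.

k=0: U[0][0]=3
  eliminate (1,0): mult=5, new row 1: (0, 3, 1, 5); set L[1][0]=5
  eliminate (2,0): mult=2, new row 2: (0, 3, 2, 4); set L[2][0]=2
  eliminate (3,0): mult=4, new row 3: (0, 2, 2, 1); set L[3][0]=4
k=1: U[1][1]=3
  eliminate (2,1): mult=1, new row 2: (0, 0, 1, 6); set L[2][1]=1
  eliminate (3,1): mult=3, new row 3: (0, 0, 6, 0); set L[3][1]=3
k=2: U[2][2]=1
  eliminate (3,2): mult=6, new row 3: (0, 0, 0, 6); set L[3][2]=6

L[2][0] = 2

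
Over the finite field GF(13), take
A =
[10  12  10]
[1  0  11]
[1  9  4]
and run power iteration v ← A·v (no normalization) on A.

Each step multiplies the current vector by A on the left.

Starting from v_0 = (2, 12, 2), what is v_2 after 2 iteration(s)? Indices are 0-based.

v_2 = (6, 0, 1)

v_0 = (2, 12, 2).
v_1 = A·v_0 = (2, 11, 1).
v_2 = A·v_1 = (6, 0, 1).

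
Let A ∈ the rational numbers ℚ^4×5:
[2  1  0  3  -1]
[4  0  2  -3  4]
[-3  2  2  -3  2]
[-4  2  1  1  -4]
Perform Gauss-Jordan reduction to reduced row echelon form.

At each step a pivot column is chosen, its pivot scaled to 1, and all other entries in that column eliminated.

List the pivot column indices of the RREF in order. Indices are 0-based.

[1] R0 /= 2  ⇒  (1, 1/2, 0, 3/2, -1/2)
     R1 -= 4·R0  ⇒  (0, -2, 2, -9, 6)
     R2 -= -3·R0  ⇒  (0, 7/2, 2, 3/2, 1/2)
     R3 -= -4·R0  ⇒  (0, 4, 1, 7, -6)
[2] R1 /= -2  ⇒  (0, 1, -1, 9/2, -3)
     R0 -= 1/2·R1  ⇒  (1, 0, 1/2, -3/4, 1)
     R2 -= 7/2·R1  ⇒  (0, 0, 11/2, -57/4, 11)
     R3 -= 4·R1  ⇒  (0, 0, 5, -11, 6)
[3] R2 /= 11/2  ⇒  (0, 0, 1, -57/22, 2)
     R0 -= 1/2·R2  ⇒  (1, 0, 0, 6/11, 0)
     R1 -= -1·R2  ⇒  (0, 1, 0, 21/11, -1)
     R3 -= 5·R2  ⇒  (0, 0, 0, 43/22, -4)
[4] R3 /= 43/22  ⇒  (0, 0, 0, 1, -88/43)
     R0 -= 6/11·R3  ⇒  (1, 0, 0, 0, 48/43)
     R1 -= 21/11·R3  ⇒  (0, 1, 0, 0, 125/43)
     R2 -= -57/22·R3  ⇒  (0, 0, 1, 0, -142/43)

pivot columns: 0, 1, 2, 3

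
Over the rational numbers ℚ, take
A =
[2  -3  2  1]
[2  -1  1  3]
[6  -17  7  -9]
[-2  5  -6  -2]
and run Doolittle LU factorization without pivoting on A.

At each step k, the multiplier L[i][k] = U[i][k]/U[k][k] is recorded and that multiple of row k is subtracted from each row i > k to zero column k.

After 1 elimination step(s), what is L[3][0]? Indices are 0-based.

L[3][0] = -1

[col 0] pivot 2
  R1 -= 1*R0 → (0, 2, -1, 2)  (L[1][0] := 1)
  R2 -= 3*R0 → (0, -8, 1, -12)  (L[2][0] := 3)
  R3 -= -1*R0 → (0, 2, -4, -1)  (L[3][0] := -1)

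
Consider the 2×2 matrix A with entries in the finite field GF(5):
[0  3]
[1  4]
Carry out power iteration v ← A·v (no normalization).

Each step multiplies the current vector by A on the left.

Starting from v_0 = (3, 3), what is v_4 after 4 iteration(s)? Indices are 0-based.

v_4 = (3, 1)

v_0 = (3, 3).
v_1 = A·v_0 = (4, 0).
v_2 = A·v_1 = (0, 4).
v_3 = A·v_2 = (2, 1).
v_4 = A·v_3 = (3, 1).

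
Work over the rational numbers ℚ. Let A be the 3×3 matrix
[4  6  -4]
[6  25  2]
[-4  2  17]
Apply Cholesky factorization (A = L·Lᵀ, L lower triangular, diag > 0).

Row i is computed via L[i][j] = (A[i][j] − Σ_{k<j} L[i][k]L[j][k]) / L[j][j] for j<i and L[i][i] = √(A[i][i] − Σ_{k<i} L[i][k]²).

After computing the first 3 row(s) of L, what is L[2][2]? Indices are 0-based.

Step 1: L[0][0] = √(4) = 2.
  L[1][0] = (6) / L[0][0] = 3.
Step 2: L[1][1] = √(16) = 4.
  L[2][0] = (-4) / L[0][0] = -2.
  L[2][1] = (8) / L[1][1] = 2.
Step 3: L[2][2] = √(9) = 3.

L[2][2] = 3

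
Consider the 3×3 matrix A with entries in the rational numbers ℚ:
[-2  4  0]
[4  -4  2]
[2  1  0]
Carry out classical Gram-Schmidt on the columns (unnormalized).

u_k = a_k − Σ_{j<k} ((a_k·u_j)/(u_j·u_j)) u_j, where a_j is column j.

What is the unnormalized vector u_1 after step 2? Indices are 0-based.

Step 1: u_0 = a_0 = (-2, 4, 2).
Step 2: u_1 = a_1 − (-11/12)·u_0 = (13/6, -1/3, 17/6).

u_1 = (13/6, -1/3, 17/6)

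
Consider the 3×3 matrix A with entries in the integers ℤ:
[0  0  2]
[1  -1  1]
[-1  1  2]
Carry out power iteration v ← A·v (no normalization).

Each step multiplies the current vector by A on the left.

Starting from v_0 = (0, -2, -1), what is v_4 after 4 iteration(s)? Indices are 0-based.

v_4 = (-18, -13, -14)

v_0 = (0, -2, -1).
v_1 = A·v_0 = (-2, 1, -4).
v_2 = A·v_1 = (-8, -7, -5).
v_3 = A·v_2 = (-10, -6, -9).
v_4 = A·v_3 = (-18, -13, -14).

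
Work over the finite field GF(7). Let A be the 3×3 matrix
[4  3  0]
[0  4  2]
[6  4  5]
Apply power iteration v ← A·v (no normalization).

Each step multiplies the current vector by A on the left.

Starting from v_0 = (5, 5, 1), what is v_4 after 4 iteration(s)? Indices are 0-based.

v_0 = (5, 5, 1).
v_1 = A·v_0 = (0, 1, 6).
v_2 = A·v_1 = (3, 2, 6).
v_3 = A·v_2 = (4, 6, 0).
v_4 = A·v_3 = (6, 3, 6).

v_4 = (6, 3, 6)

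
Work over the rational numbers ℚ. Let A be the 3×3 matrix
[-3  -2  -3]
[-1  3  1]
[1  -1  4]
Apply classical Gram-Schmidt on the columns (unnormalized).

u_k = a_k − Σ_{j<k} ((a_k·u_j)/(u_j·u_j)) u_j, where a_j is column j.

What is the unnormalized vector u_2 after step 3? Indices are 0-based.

Step 1: u_0 = a_0 = (-3, -1, 1).
Step 2: u_1 = a_1 − (2/11)·u_0 = (-16/11, 35/11, -13/11).
Step 3: u_2 = a_2 − (12/11)·u_0 − (31/150)·u_1 = (43/75, 43/30, 473/150).

u_2 = (43/75, 43/30, 473/150)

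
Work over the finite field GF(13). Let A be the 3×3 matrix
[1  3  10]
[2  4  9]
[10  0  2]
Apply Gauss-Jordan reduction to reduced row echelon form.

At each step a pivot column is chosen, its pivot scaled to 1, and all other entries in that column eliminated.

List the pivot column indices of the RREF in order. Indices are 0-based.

step 1: normalize row 0 (÷1) = (1, 3, 10)
  row 1: subtract 2×row0 = (0, 11, 2)
  row 2: subtract 10×row0 = (0, 9, 6)
step 2: normalize row 1 (÷11) = (0, 1, 12)
  row 0: subtract 3×row1 = (1, 0, 0)
  row 2: subtract 9×row1 = (0, 0, 2)
step 3: normalize row 2 (÷2) = (0, 0, 1)
  row 1: subtract 12×row2 = (0, 1, 0)

pivot columns: 0, 1, 2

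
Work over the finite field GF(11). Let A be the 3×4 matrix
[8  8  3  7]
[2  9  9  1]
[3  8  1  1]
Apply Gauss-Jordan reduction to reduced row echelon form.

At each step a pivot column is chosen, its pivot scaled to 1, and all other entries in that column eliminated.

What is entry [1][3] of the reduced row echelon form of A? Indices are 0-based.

M[1][3] = 5

pivot(0,0)=8: scale R0 → (1, 1, 10, 5)
  clear (1,0): R1 −= (2)R0 → (0, 7, 0, 2)
  clear (2,0): R2 −= (3)R0 → (0, 5, 4, 8)
pivot(1,1)=7: scale R1 → (0, 1, 0, 5)
  clear (0,1): R0 −= (1)R1 → (1, 0, 10, 0)
  clear (2,1): R2 −= (5)R1 → (0, 0, 4, 5)
pivot(2,2)=4: scale R2 → (0, 0, 1, 4)
  clear (0,2): R0 −= (10)R2 → (1, 0, 0, 4)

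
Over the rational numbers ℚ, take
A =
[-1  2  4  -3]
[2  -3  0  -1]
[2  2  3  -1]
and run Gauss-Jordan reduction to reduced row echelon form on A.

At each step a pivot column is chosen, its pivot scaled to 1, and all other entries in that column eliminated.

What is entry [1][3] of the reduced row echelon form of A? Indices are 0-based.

step 1: normalize row 0 (÷-1) = (1, -2, -4, 3)
  row 1: subtract 2×row0 = (0, 1, 8, -7)
  row 2: subtract 2×row0 = (0, 6, 11, -7)
step 2: normalize row 1 (÷1) = (0, 1, 8, -7)
  row 0: subtract -2×row1 = (1, 0, 12, -11)
  row 2: subtract 6×row1 = (0, 0, -37, 35)
step 3: normalize row 2 (÷-37) = (0, 0, 1, -35/37)
  row 0: subtract 12×row2 = (1, 0, 0, 13/37)
  row 1: subtract 8×row2 = (0, 1, 0, 21/37)

M[1][3] = 21/37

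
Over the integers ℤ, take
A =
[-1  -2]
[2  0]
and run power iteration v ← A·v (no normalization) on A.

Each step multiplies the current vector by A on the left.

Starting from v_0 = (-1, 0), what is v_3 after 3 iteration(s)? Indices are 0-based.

v_0 = (-1, 0).
v_1 = A·v_0 = (1, -2).
v_2 = A·v_1 = (3, 2).
v_3 = A·v_2 = (-7, 6).

v_3 = (-7, 6)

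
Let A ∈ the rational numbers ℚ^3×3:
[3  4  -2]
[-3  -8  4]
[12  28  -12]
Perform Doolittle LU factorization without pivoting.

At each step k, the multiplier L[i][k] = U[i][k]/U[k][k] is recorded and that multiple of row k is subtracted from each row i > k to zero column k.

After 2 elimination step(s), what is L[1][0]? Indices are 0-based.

L[1][0] = -1

k=0: U[0][0]=3
  eliminate (1,0): mult=-1, new row 1: (0, -4, 2); set L[1][0]=-1
  eliminate (2,0): mult=4, new row 2: (0, 12, -4); set L[2][0]=4
k=1: U[1][1]=-4
  eliminate (2,1): mult=-3, new row 2: (0, 0, 2); set L[2][1]=-3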